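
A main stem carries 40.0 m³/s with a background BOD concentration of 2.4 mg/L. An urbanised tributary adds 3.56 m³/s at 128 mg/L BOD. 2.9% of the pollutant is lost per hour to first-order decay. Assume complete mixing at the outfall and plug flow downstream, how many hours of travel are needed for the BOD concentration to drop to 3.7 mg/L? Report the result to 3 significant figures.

41.8 h

Mass balance: C = (40.00·2.400 + 3.560·128.0) / 43.56 = 551.7/43.56 = 12.66 mg/L.
2.9%/h lost → k = −ln(1 − 0.029) = 0.02943 h⁻¹.
12.66·exp(−k·t) = 3.7 → t = ln(12.66/3.7)/k = 150500 s = 41.81 h.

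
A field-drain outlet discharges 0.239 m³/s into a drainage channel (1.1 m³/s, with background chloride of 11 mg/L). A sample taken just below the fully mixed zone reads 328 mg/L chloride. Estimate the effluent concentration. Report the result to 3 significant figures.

1790 mg/L

Mass balance: 1.100·11.00 + 0.2390·Cₑ = 1.339·328.0
→ Cₑ = (1.339·328.0 − 1.100·11.00) / 0.2390 = 1787 mg/L.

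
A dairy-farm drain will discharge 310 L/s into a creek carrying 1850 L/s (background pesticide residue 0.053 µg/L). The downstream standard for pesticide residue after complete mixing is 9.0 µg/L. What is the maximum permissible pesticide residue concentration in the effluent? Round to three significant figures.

At the limit, (Qr·Cr + Qe·Cₑ)/(Qr + Qe) = 9.0:
Cₑ = (2160·9.0 − 1850·0.05300) / 310.0 = 62.39 µg/L.

62.4 µg/L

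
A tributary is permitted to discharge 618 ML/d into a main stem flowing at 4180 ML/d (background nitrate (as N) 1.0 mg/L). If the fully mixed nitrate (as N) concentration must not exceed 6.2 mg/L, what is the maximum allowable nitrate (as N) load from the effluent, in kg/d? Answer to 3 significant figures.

Mass balance at the limit: 4180·1.000 + 618.0·Cₑ = 4798·6.2 → Cₑ = 41.37 mg/L.
618.0 ML/d = 7.153 m³/s. Load = 7.153 m³/s × 41.37 g/m³ × 86 400 s/d = 25570 kg/d.

25600 kg/d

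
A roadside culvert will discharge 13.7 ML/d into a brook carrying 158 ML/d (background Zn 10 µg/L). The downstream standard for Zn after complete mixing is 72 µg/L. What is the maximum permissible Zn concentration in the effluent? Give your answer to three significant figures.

At the limit, (Qr·Cr + Qe·Cₑ)/(Qr + Qe) = 72:
Cₑ = (171.7·72 − 158.0·10.00) / 13.70 = 787.0 µg/L.

787 µg/L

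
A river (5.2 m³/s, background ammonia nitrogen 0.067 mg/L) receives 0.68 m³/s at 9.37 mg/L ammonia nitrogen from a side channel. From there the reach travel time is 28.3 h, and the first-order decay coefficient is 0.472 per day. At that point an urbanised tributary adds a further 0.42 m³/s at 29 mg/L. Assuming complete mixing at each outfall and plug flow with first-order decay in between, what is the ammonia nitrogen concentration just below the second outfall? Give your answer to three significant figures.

2.54 mg/L

Flow-weighted average: C = (5.200·0.06700 + 0.6800·9.370) / 5.880 = 6.720/5.880 = 1.143 mg/L; combined flow 5.880 m³/s.
Applying C = C₀e^(−kt): 1.143 × 0.5732 = 0.6551 mg/L.
At the second outfall, C = (5.880·0.6551 + 0.4200·29.00) / (5.880 + 0.4200) = 2.545 mg/L.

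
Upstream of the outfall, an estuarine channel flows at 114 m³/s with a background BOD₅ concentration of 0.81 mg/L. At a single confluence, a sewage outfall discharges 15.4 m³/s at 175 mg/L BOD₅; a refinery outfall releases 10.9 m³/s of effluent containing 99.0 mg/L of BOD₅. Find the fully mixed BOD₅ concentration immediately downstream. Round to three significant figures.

27.6 mg/L

After mixing, C = (114.0·0.8100 + 15.40·175.0 + 10.90·99.00) / 140.3 = 3866/140.3 = 27.56 mg/L.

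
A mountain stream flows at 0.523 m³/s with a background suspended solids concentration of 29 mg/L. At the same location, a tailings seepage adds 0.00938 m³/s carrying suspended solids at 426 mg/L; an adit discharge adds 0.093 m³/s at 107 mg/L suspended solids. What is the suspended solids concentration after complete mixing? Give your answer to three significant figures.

46.6 mg/L

After mixing, C = (0.5230·29.00 + 0.009380·426.0 + 0.09300·107.0) / 0.6254 = 29.11/0.6254 = 46.55 mg/L.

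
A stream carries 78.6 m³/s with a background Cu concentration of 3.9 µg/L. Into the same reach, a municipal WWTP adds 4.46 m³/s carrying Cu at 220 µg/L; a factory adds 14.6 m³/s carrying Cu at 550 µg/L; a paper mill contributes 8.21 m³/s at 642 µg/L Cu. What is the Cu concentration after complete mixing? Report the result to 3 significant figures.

138 µg/L

After mixing, C = (78.60·3.900 + 4.460·220.0 + 14.60·550.0 + 8.210·642.0) / 105.9 = 14590/105.9 = 137.8 µg/L.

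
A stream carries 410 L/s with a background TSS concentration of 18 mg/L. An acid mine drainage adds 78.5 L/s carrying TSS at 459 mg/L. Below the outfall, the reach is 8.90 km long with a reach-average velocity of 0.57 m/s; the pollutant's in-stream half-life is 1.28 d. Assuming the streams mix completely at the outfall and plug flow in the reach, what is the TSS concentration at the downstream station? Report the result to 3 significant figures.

80.6 mg/L

Mixed concentration C = ΣQC/ΣQ = (410.0·18.00 + 78.50·459.0) / 488.5 = 43410/488.5 = 88.87 mg/L.
Travel time t = 8.90·1000 / 0.57 = 15610 s = 4.337 h.
Half-life 1.28 d → k = ln 2 / 1.28 = 0.5415 d⁻¹.
Applying C = C₀e^(−kt): 88.87 × 0.9068 = 80.58 mg/L.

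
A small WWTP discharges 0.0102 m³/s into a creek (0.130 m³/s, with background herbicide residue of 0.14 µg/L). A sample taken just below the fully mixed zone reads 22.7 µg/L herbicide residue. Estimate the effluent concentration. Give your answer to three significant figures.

Mass balance: 0.1300·0.1400 + 0.01020·Cₑ = 0.1402·22.70
→ Cₑ = (0.1402·22.70 − 0.1300·0.1400) / 0.01020 = 310.2 µg/L.

310 µg/L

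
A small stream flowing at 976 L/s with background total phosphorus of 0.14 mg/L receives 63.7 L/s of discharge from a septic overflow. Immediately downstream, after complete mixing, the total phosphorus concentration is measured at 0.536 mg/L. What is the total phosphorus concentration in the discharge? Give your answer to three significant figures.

Mass balance: 976.0·0.1400 + 63.70·Cₑ = 1040·0.5360
→ Cₑ = (1040·0.5360 − 976.0·0.1400) / 63.70 = 6.603 mg/L.

6.60 mg/L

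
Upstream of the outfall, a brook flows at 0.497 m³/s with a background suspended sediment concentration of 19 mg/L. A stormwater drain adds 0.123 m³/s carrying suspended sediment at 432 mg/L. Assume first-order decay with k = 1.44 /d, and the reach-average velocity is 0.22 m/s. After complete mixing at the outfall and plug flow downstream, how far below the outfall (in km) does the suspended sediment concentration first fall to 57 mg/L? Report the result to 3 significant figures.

7.54 km

Conservation of mass: C = (0.4970·19.00 + 0.1230·432.0) / 0.6200 = 62.58/0.6200 = 100.9 mg/L.
Set 100.9·exp(−k·t) = 57 → t = ln(100.9/57)/k = 34280 s = 9.524 h.
Distance = v·t = 0.22·34280 = 7543 m = 7.543 km.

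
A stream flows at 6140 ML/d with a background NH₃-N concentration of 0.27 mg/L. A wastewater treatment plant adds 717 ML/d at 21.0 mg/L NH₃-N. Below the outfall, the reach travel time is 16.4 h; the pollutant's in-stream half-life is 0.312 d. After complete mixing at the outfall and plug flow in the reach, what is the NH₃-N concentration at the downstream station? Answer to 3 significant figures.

0.534 mg/L

Mass balance: C = (6140·0.2700 + 717.0·21.00) / 6857 = 16710/6857 = 2.438 mg/L.
Half-life 0.312 d → k = ln 2 / 0.312 = 2.222 d⁻¹.
Applying C = C₀e^(−kt): 2.438 × 0.2191 = 0.5341 mg/L.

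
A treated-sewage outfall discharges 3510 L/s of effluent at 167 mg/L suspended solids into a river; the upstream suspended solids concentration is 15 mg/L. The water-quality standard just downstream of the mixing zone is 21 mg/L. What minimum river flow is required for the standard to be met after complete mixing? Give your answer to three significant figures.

85400 L/s

Set C_mix = 21: (Q·15.00 + 3510·167.0) / (Q + 3510) = 21
→ Q = 3510·(167.0 − 21)/(21 − 15.00) = 85410 L/s.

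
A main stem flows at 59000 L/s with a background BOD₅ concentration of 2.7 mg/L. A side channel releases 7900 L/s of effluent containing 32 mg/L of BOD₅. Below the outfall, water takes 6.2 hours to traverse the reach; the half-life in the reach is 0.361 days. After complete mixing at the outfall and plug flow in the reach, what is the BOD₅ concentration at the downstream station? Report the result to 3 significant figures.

Conservation of mass: C = (59000·2.700 + 7900·32.00) / 66900 = 412100/66900 = 6.160 mg/L.
Half-life 0.361 d → k = ln 2 / 0.361 = 1.920 d⁻¹.
After decay, C = 6.160 × e^(−kt) = 6.160 × 0.6089 = 3.751 mg/L.

3.75 mg/L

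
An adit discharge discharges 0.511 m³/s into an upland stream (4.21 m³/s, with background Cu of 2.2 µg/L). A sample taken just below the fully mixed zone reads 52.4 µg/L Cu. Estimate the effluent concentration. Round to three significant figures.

Mass balance: 4.210·2.200 + 0.5110·Cₑ = 4.721·52.40
→ Cₑ = (4.721·52.40 − 4.210·2.200) / 0.5110 = 466.0 µg/L.

466 µg/L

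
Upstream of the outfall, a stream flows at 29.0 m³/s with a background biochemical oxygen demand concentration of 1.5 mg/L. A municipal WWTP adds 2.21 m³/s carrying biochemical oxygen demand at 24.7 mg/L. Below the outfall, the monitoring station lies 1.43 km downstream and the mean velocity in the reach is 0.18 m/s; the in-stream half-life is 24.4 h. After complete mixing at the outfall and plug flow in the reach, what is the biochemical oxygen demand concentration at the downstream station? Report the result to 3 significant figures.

2.95 mg/L

Flow-weighted average: C = (29.00·1.500 + 2.210·24.70) / 31.21 = 98.09/31.21 = 3.143 mg/L.
Travel time t = 1.43·1000 / 0.18 = 7944 s = 2.207 h.
Half-life 24.4 h → k = ln 2 / 24.4 = 0.02841 h⁻¹ = 0.6818 d⁻¹.
After decay, C = 3.143 × e^(−kt) = 3.143 × 0.9392 = 2.952 mg/L.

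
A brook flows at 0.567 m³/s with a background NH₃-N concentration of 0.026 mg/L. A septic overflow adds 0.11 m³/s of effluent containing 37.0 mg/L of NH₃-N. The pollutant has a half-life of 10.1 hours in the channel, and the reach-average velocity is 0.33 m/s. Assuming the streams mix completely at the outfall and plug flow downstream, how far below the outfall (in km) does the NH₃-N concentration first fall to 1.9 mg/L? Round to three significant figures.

20.0 km

Mixed concentration C = ΣQC/ΣQ = (0.5670·0.02600 + 0.1100·37.00) / 0.6770 = 4.085/0.6770 = 6.034 mg/L.
Half-life 10.1 h → k = ln 2 / 10.1 = 0.06863 h⁻¹ = 1.647 d⁻¹.
Set 6.034·exp(−k·t) = 1.9 → t = ln(6.034/1.9)/k = 60610 s = 16.84 h.
Distance = v·t = 0.33·60610 = 20000 m = 20.00 km.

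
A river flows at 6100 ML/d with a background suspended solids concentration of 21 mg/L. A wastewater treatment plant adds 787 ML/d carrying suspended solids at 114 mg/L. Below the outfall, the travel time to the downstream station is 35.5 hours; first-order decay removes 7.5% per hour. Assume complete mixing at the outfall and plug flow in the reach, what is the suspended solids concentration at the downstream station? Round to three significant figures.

Flow-weighted average: C = (6100·21.00 + 787.0·114.0) / 6887 = 217800/6887 = 31.63 mg/L.
7.5%/h lost → k = −ln(1 − 0.075) = 0.07796 h⁻¹.
Decay over the reach: 31.63·exp(−kt) = 31.63·0.06281 = 1.987 mg/L.

1.99 mg/L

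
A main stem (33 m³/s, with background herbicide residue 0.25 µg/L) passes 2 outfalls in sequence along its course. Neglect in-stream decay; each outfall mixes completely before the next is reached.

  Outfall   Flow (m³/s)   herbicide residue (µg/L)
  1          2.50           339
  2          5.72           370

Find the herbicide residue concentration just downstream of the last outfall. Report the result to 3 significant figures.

72.1 µg/L

Outfall 1: combined Q = 35.50 m³/s; C = (33.00·0.2500 + 2.500·339.0)/35.50 = 24.11 µg/L.
Outfall 2: combined Q = 41.22 m³/s; C = (35.50·24.11 + 5.720·370.0)/41.22 = 72.10 µg/L.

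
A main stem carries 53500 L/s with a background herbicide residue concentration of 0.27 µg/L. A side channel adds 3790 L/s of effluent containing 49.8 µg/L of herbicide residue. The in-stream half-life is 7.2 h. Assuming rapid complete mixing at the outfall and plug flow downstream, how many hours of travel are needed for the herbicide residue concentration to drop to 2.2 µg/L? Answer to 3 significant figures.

4.96 h

Mass balance: C = (53500·0.2700 + 3790·49.80) / 57290 = 203200/57290 = 3.547 µg/L.
Half-life 7.2 h → k = ln 2 / 7.2 = 0.09627 h⁻¹ = 2.310 d⁻¹.
3.547·exp(−k·t) = 2.2 → t = ln(3.547/2.2)/k = 17860 s = 4.960 h.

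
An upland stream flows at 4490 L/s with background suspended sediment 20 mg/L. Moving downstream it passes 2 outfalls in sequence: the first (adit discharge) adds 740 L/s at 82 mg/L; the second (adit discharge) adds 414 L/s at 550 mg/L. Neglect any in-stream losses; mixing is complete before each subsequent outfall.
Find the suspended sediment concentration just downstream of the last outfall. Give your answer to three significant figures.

67.0 mg/L

Outfall 1: combined Q = 5230 L/s; C = (4490·20.00 + 740.0·82.00)/5230 = 28.77 mg/L.
Outfall 2: combined Q = 5644 L/s; C = (5230·28.77 + 414.0·550.0)/5644 = 67.01 mg/L.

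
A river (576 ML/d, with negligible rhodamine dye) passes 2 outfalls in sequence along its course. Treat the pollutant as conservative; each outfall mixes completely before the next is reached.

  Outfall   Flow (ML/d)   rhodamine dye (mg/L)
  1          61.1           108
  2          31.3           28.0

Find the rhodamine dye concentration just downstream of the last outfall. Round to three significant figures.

Below outfall 1: Q → 637.1 ML/d, C = (576.0·0 + 61.10·108.0)/637.1 = 10.36 mg/L.
Below outfall 2: Q → 668.4 ML/d, C = (637.1·10.36 + 31.30·28.00)/668.4 = 11.18 mg/L.

11.2 mg/L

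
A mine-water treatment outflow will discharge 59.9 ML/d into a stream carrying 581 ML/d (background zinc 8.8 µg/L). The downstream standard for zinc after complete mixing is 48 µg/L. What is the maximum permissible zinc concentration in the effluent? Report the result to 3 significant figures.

At the limit, (Qr·Cr + Qe·Cₑ)/(Qr + Qe) = 48:
Cₑ = (640.9·48 − 581.0·8.800) / 59.90 = 428.2 µg/L.

428 µg/L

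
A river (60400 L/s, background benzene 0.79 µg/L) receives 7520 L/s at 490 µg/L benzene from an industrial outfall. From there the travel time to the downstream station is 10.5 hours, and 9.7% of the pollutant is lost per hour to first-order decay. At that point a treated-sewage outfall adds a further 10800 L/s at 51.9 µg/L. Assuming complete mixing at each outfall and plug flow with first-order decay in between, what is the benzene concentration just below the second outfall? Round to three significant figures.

23.4 µg/L

Mass balance: C = (60400·0.7900 + 7520·490.0) / 67920 = 3733000/67920 = 54.95 µg/L; combined flow 67920 L/s.
9.7%/h lost → k = −ln(1 − 0.097) = 0.1020 h⁻¹.
Decay over the reach: 54.95·exp(−kt) = 54.95·0.3425 = 18.82 µg/L.
At the second outfall, C = (67920·18.82 + 10800·51.90) / (67920 + 10800) = 23.36 µg/L.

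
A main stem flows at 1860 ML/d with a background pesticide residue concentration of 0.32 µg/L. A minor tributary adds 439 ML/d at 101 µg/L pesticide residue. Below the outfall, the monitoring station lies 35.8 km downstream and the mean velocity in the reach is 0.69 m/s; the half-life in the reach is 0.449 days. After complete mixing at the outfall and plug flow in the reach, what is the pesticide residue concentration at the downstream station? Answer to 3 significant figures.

7.73 µg/L

Flow-weighted average: C = (1860·0.3200 + 439.0·101.0) / 2299 = 44930/2299 = 19.55 µg/L.
Travel time t = 35.8·1000 / 0.69 = 51880 s = 14.41 h.
Half-life 0.449 d → k = ln 2 / 0.449 = 1.544 d⁻¹.
Decay over the reach: 19.55·exp(−kt) = 19.55·0.3957 = 7.734 µg/L.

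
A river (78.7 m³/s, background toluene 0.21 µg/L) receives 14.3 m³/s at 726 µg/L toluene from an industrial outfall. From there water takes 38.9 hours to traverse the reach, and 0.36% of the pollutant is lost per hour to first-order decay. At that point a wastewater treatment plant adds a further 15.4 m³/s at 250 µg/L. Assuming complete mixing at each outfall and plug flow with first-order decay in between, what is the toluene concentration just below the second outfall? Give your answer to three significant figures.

119 µg/L

Mixed concentration C = ΣQC/ΣQ = (78.70·0.2100 + 14.30·726.0) / 93.00 = 10400/93.00 = 111.8 µg/L; combined flow 93.00 m³/s.
0.36%/h lost → k = −ln(1 − 0.0036) = 0.003606 h⁻¹.
First-order decay: C = 111.8·exp(−k·t) = 111.8·0.8691 = 97.17 µg/L.
At the second outfall, C = (93.00·97.17 + 15.40·250.0) / (93.00 + 15.40) = 118.9 µg/L.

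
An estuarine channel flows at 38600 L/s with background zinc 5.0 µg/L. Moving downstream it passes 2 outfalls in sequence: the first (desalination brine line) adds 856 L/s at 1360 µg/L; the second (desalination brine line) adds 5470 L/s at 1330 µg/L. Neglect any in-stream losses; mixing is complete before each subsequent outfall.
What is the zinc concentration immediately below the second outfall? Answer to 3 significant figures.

192 µg/L

Outfall 1: combined Q = 39460 L/s; C = (38600·5.000 + 856.0·1360)/39460 = 34.40 µg/L.
Outfall 2: combined Q = 44930 L/s; C = (39460·34.40 + 5470·1330)/44930 = 192.1 µg/L.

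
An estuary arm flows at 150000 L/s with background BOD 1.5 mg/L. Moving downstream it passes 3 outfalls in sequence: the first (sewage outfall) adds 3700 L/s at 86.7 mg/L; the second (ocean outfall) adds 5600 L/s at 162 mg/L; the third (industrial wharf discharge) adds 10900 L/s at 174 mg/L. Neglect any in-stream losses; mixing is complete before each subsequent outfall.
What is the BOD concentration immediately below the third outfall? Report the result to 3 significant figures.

After outfall 1: Q = 150000 + 3700 = 153700 L/s; C = (150000·1.500 + 3700·86.70)/153700 = 3.551 mg/L.
After outfall 2: Q = 153700 + 5600 = 159300 L/s; C = (153700·3.551 + 5600·162.0)/159300 = 9.121 mg/L.
After outfall 3: Q = 159300 + 10900 = 170200 L/s; C = (159300·9.121 + 10900·174.0)/170200 = 19.68 mg/L.

19.7 mg/L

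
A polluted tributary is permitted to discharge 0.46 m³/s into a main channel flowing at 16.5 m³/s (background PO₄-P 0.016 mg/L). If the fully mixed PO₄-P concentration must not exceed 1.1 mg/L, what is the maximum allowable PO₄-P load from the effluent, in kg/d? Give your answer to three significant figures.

Mass balance at the limit: 16.50·0.01600 + 0.4600·Cₑ = 16.96·1.1 → Cₑ = 39.98 mg/L.
Load = 0.4600 m³/s × 39.98 g/m³ × 86 400 s/d = 1589 kg/d.

1590 kg/d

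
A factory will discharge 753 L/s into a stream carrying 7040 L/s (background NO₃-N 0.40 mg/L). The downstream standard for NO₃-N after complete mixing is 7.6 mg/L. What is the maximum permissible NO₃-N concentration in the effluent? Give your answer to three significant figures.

At the limit, (Qr·Cr + Qe·Cₑ)/(Qr + Qe) = 7.6:
Cₑ = (7793·7.6 − 7040·0.4000) / 753.0 = 74.91 mg/L.

74.9 mg/L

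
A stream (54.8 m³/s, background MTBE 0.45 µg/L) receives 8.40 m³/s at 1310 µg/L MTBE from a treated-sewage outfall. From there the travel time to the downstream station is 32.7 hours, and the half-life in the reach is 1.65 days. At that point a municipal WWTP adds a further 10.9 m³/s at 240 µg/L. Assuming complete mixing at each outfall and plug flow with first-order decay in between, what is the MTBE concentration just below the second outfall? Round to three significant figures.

119 µg/L

After mixing, C = (54.80·0.4500 + 8.400·1310) / 63.20 = 11030/63.20 = 174.5 µg/L; combined flow 63.20 m³/s.
Half-life 1.65 d → k = ln 2 / 1.65 = 0.4201 d⁻¹.
After decay, C = 174.5 × e^(−kt) = 174.5 × 0.5642 = 98.45 µg/L.
At the second outfall, C = (63.20·98.45 + 10.90·240.0) / (63.20 + 10.90) = 119.3 µg/L.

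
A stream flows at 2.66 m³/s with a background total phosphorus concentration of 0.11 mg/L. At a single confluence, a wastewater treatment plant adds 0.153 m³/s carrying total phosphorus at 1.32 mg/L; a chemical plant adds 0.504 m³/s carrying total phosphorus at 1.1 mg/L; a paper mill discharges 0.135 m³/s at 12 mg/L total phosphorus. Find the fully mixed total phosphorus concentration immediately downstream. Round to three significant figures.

Flow-weighted average: C = (2.660·0.1100 + 0.1530·1.320 + 0.5040·1.100 + 0.1350·12.00) / 3.452 = 2.669/3.452 = 0.7732 mg/L.

0.773 mg/L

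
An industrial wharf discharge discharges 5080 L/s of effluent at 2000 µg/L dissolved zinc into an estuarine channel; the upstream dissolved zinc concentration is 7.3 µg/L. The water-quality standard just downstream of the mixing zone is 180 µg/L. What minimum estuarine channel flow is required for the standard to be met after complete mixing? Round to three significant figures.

Set C_mix = 180: (Q·7.300 + 5080·2000) / (Q + 5080) = 180
→ Q = 5080·(2000 − 180)/(180 − 7.300) = 53540 L/s.

53500 L/s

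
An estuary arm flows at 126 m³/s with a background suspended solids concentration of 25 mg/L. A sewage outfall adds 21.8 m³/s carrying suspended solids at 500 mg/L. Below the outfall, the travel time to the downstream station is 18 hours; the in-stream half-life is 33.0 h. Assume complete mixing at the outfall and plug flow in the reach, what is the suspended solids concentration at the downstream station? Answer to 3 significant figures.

Mass balance: C = (126.0·25.00 + 21.80·500.0) / 147.8 = 14050/147.8 = 95.06 mg/L.
Half-life 33.0 h → k = ln 2 / 33.0 = 0.02100 h⁻¹ = 0.5041 d⁻¹.
Decay over the reach: 95.06·exp(−kt) = 95.06·0.6852 = 65.13 mg/L.

65.1 mg/L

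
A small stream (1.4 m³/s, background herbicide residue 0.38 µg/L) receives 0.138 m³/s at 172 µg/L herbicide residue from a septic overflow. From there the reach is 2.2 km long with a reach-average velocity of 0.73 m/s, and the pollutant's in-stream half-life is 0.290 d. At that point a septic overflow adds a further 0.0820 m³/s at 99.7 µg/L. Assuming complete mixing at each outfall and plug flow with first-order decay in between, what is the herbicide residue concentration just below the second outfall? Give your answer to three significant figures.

Mixed concentration C = ΣQC/ΣQ = (1.400·0.3800 + 0.1380·172.0) / 1.538 = 24.27/1.538 = 15.78 µg/L; combined flow 1.538 m³/s.
Travel time t = 2.2·1000 / 0.73 = 3014 s = 0.8371 h.
Half-life 0.290 d → k = ln 2 / 0.290 = 2.390 d⁻¹.
First-order decay: C = 15.78·exp(−k·t) = 15.78·0.9200 = 14.52 µg/L.
Second outfall: C = (1.538·14.52 + 0.08200·99.70)/1.620 = 18.83 µg/L.

18.8 µg/L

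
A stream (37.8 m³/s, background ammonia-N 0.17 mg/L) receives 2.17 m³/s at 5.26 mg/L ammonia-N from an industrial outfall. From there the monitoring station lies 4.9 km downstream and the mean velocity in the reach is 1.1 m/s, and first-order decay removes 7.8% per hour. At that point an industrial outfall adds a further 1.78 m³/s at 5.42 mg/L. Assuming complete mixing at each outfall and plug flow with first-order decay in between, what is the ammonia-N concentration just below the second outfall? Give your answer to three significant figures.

0.618 mg/L

Mass balance: C = (37.80·0.1700 + 2.170·5.260) / 39.97 = 17.84/39.97 = 0.4463 mg/L; combined flow 39.97 m³/s.
Travel time t = 4.9·1000 / 1.1 = 4455 s = 1.237 h.
7.8%/h lost → k = −ln(1 − 0.078) = 0.08121 h⁻¹.
Applying C = C₀e^(−kt): 0.4463 × 0.9044 = 0.4037 mg/L.
Second outfall: C = (39.97·0.4037 + 1.780·5.420)/41.75 = 0.6175 mg/L.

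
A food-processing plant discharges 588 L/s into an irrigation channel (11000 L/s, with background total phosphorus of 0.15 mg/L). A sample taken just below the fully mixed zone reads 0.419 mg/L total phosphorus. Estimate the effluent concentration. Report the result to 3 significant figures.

5.45 mg/L

Mass balance: 11000·0.1500 + 588.0·Cₑ = 11590·0.4190
→ Cₑ = (11590·0.4190 − 11000·0.1500) / 588.0 = 5.451 mg/L.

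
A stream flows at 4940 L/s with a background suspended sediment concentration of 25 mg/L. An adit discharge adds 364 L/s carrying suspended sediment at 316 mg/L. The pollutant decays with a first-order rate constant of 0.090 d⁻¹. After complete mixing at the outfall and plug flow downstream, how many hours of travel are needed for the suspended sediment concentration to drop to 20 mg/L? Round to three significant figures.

Mixed concentration C = ΣQC/ΣQ = (4940·25.00 + 364.0·316.0) / 5304 = 238500/5304 = 44.97 mg/L.
44.97·exp(−k·t) = 20 → t = ln(44.97/20)/k = 777900 s = 216.1 h.

216 h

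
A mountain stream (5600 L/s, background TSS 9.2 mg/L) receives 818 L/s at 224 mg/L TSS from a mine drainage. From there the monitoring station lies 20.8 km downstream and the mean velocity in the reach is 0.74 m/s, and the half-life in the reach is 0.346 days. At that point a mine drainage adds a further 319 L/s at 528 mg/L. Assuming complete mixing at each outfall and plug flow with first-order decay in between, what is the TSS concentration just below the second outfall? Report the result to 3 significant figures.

43.2 mg/L

Mixed concentration C = ΣQC/ΣQ = (5600·9.200 + 818.0·224.0) / 6418 = 234800/6418 = 36.58 mg/L; combined flow 6418 L/s.
Travel time t = 20.8·1000 / 0.74 = 28110 s = 7.808 h.
Half-life 0.346 d → k = ln 2 / 0.346 = 2.003 d⁻¹.
Applying C = C₀e^(−kt): 36.58 × 0.5211 = 19.06 mg/L.
At the second outfall, C = (6418·19.06 + 319.0·528.0) / (6418 + 319.0) = 43.16 mg/L.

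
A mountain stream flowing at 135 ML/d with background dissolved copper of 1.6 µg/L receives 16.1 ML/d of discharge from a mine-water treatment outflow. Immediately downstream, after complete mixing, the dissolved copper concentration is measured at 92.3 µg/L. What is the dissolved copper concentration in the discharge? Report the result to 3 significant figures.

Mass balance: 135.0·1.600 + 16.10·Cₑ = 151.1·92.30
→ Cₑ = (151.1·92.30 − 135.0·1.600) / 16.10 = 852.8 µg/L.

853 µg/L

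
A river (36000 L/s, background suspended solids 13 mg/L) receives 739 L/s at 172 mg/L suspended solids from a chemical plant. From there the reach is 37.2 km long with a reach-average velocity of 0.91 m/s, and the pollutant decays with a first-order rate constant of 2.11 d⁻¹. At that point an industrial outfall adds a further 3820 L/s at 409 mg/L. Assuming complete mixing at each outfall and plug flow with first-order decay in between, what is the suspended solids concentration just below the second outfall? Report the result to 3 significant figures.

Conservation of mass: C = (36000·13.00 + 739.0·172.0) / 36740 = 595100/36740 = 16.20 mg/L; combined flow 36740 L/s.
Travel time t = 37.2·1000 / 0.91 = 40880 s = 11.36 h.
Applying C = C₀e^(−kt): 16.20 × 0.3685 = 5.969 mg/L.
At the second outfall, C = (36740·5.969 + 3820·409.0) / (36740 + 3820) = 43.93 mg/L.

43.9 mg/L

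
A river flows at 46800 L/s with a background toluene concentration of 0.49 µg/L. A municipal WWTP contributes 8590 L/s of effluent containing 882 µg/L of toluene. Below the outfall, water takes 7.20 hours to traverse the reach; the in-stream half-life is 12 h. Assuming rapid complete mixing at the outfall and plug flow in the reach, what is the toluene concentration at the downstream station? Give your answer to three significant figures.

Mixed concentration C = ΣQC/ΣQ = (46800·0.4900 + 8590·882.0) / 55390 = 7599000/55390 = 137.2 µg/L.
Half-life 12 h → k = ln 2 / 12 = 0.05776 h⁻¹ = 1.386 d⁻¹.
Applying C = C₀e^(−kt): 137.2 × 0.6598 = 90.52 µg/L.

90.5 µg/L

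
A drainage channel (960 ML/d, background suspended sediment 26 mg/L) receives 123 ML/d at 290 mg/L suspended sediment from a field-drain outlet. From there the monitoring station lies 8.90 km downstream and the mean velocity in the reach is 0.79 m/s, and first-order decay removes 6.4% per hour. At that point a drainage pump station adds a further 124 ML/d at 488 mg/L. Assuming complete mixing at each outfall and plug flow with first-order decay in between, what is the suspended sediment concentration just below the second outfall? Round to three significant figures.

Conservation of mass: C = (960.0·26.00 + 123.0·290.0) / 1083 = 60630/1083 = 55.98 mg/L; combined flow 1083 ML/d.
Travel time t = 8.90·1000 / 0.79 = 11270 s = 3.129 h.
6.4%/h lost → k = −ln(1 − 0.064) = 0.06614 h⁻¹.
Applying C = C₀e^(−kt): 55.98 × 0.8130 = 45.52 mg/L.
Second outfall: C = (1083·45.52 + 124.0·488.0)/1207 = 90.97 mg/L.

91.0 mg/L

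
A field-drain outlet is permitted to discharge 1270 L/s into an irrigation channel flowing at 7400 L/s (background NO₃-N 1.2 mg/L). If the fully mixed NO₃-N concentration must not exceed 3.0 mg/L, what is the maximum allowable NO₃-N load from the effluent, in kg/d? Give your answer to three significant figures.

1480 kg/d

Mass balance at the limit: 7400·1.200 + 1270·Cₑ = 8670·3.0 → Cₑ = 13.49 mg/L.
1270 L/s = 1.270 m³/s. Load = 1.270 m³/s × 13.49 g/m³ × 86 400 s/d = 1480 kg/d.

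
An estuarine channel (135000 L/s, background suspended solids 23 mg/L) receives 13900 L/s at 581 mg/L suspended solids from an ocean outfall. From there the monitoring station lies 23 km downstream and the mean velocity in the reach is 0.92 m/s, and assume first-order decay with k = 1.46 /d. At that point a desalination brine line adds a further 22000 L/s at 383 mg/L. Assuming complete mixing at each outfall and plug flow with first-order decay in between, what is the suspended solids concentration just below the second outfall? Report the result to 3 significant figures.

Mixed concentration C = ΣQC/ΣQ = (135000·23.00 + 13900·581.0) / 148900 = 11180000/148900 = 75.09 mg/L; combined flow 148900 L/s.
Travel time t = 23·1000 / 0.92 = 25000 s = 6.944 h.
First-order decay: C = 75.09·exp(−k·t) = 75.09·0.6554 = 49.22 mg/L.
Second outfall: C = (148900·49.22 + 22000·383.0)/170900 = 92.18 mg/L.

92.2 mg/L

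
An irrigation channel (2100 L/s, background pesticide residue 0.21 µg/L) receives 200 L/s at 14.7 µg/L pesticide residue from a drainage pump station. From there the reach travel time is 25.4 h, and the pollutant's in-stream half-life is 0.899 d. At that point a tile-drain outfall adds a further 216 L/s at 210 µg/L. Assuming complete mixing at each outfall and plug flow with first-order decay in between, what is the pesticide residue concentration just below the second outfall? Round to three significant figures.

Flow-weighted average: C = (2100·0.2100 + 200.0·14.70) / 2300 = 3381/2300 = 1.470 µg/L; combined flow 2300 L/s.
Half-life 0.899 d → k = ln 2 / 0.899 = 0.7710 d⁻¹.
Applying C = C₀e^(−kt): 1.470 × 0.4422 = 0.6500 µg/L.
At the second outfall, C = (2300·0.6500 + 216.0·210.0) / (2300 + 216.0) = 18.62 µg/L.

18.6 µg/L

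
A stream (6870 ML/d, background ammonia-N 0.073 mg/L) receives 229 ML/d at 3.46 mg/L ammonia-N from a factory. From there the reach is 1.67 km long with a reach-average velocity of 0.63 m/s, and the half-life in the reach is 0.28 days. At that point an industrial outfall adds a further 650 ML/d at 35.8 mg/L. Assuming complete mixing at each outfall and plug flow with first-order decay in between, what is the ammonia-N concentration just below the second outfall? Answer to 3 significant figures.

3.16 mg/L

Mass balance: C = (6870·0.07300 + 229.0·3.460) / 7099 = 1294/7099 = 0.1823 mg/L; combined flow 7099 ML/d.
Travel time t = 1.67·1000 / 0.63 = 2651 s = 0.7363 h.
Half-life 0.28 d → k = ln 2 / 0.28 = 2.476 d⁻¹.
First-order decay: C = 0.1823·exp(−k·t) = 0.1823·0.9269 = 0.1689 mg/L.
Second outfall: C = (7099·0.1689 + 650.0·35.80)/7749 = 3.158 mg/L.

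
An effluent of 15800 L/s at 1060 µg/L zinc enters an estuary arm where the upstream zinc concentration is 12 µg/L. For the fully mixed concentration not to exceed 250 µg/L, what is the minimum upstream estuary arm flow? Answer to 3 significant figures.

53800 L/s

Set C_mix = 250: (Q·12.00 + 15800·1060) / (Q + 15800) = 250
→ Q = 15800·(1060 − 250)/(250 − 12.00) = 53770 L/s.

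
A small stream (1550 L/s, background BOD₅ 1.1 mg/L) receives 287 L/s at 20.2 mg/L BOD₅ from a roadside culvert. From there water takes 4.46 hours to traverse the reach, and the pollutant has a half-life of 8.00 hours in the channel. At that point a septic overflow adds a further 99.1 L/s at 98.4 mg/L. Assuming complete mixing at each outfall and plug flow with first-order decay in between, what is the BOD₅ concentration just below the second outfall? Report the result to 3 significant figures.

7.67 mg/L

After mixing, C = (1550·1.100 + 287.0·20.20) / 1837 = 7502/1837 = 4.084 mg/L; combined flow 1837 L/s.
Half-life 8.00 h → k = ln 2 / 8.00 = 0.08664 h⁻¹ = 2.079 d⁻¹.
Decay over the reach: 4.084·exp(−kt) = 4.084·0.6795 = 2.775 mg/L.
At the second outfall, C = (1837·2.775 + 99.10·98.40) / (1837 + 99.10) = 7.670 mg/L.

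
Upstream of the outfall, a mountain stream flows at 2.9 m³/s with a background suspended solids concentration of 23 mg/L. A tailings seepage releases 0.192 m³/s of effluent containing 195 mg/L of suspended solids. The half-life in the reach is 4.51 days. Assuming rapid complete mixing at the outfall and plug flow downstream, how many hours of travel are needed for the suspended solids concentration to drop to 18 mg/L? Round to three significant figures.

After mixing, C = (2.900·23.00 + 0.1920·195.0) / 3.092 = 104.1/3.092 = 33.68 mg/L.
Half-life 4.51 d → k = ln 2 / 4.51 = 0.1537 d⁻¹.
33.68·exp(−k·t) = 18 → t = ln(33.68/18)/k = 352200 s = 97.84 h.

97.8 h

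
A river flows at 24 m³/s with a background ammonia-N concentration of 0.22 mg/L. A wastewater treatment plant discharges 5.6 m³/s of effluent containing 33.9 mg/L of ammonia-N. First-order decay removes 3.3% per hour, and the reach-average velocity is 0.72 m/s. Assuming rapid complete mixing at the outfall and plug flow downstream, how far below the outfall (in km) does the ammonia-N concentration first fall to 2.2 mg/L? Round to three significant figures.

Flow-weighted average: C = (24.00·0.2200 + 5.600·33.90) / 29.60 = 195.1/29.60 = 6.592 mg/L.
3.3%/h lost → k = −ln(1 − 0.033) = 0.03356 h⁻¹.
Set 6.592·exp(−k·t) = 2.2 → t = ln(6.592/2.2)/k = 117700 s = 32.70 h.
Distance = v·t = 0.72·117700 = 84760 m = 84.76 km.

84.8 km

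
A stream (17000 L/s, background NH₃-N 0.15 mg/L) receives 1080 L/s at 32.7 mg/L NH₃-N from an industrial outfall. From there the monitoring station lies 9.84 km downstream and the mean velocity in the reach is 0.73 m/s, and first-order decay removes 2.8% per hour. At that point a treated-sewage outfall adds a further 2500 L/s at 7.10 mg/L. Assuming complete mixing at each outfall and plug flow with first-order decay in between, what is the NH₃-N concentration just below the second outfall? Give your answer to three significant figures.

2.52 mg/L

Mixed concentration C = ΣQC/ΣQ = (17000·0.1500 + 1080·32.70) / 18080 = 37870/18080 = 2.094 mg/L; combined flow 18080 L/s.
Travel time t = 9.84·1000 / 0.73 = 13480 s = 3.744 h.
2.8%/h lost → k = −ln(1 − 0.028) = 0.02840 h⁻¹.
Decay over the reach: 2.094·exp(−kt) = 2.094·0.8991 = 1.883 mg/L.
Second outfall: C = (18080·1.883 + 2500·7.100)/20580 = 2.517 mg/L.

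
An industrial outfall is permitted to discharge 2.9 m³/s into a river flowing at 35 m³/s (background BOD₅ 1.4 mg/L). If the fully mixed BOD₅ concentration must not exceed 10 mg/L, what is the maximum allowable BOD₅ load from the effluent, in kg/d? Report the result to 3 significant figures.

Mass balance at the limit: 35.00·1.400 + 2.900·Cₑ = 37.90·10 → Cₑ = 113.8 mg/L.
Load = 2.900 m³/s × 113.8 g/m³ × 86 400 s/d = 28510 kg/d.

28500 kg/d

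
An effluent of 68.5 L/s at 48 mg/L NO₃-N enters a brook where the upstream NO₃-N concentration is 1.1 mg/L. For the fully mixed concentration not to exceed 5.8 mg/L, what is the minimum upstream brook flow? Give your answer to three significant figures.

Set C_mix = 5.8: (Q·1.100 + 68.50·48.00) / (Q + 68.50) = 5.8
→ Q = 68.50·(48.00 − 5.8)/(5.8 − 1.100) = 615.0 L/s.

615 L/s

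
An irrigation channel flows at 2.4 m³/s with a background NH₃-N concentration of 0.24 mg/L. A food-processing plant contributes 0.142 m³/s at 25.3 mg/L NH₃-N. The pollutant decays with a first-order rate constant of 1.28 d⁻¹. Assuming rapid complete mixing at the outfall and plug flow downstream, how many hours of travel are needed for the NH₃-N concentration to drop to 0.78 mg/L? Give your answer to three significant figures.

Mass balance: C = (2.400·0.2400 + 0.1420·25.30) / 2.542 = 4.169/2.542 = 1.640 mg/L.
1.640·exp(−k·t) = 0.78 → t = ln(1.640/0.78)/k = 50160 s = 13.93 h.

13.9 h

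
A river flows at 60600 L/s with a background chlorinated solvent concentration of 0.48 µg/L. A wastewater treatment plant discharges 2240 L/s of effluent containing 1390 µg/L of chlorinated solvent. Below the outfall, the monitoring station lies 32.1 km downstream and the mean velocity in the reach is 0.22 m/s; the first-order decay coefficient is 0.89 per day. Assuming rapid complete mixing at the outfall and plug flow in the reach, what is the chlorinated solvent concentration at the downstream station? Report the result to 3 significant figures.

11.1 µg/L

Flow-weighted average: C = (60600·0.4800 + 2240·1390) / 62840 = 3143000/62840 = 50.01 µg/L.
Travel time t = 32.1·1000 / 0.22 = 145900 s = 40.53 h.
Decay over the reach: 50.01·exp(−kt) = 50.01·0.2225 = 11.13 µg/L.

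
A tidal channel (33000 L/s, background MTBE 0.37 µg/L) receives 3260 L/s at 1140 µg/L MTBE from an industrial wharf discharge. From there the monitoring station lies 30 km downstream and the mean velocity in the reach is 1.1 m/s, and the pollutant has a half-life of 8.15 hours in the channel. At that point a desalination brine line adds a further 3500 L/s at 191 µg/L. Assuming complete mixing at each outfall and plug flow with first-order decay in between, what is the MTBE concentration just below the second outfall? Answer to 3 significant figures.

Mass balance: C = (33000·0.3700 + 3260·1140) / 36260 = 3729000/36260 = 102.8 µg/L; combined flow 36260 L/s.
Travel time t = 30·1000 / 1.1 = 27270 s = 7.576 h.
Half-life 8.15 h → k = ln 2 / 8.15 = 0.08505 h⁻¹ = 2.041 d⁻¹.
After decay, C = 102.8 × e^(−kt) = 102.8 × 0.5250 = 53.99 µg/L.
At the second outfall, C = (36260·53.99 + 3500·191.0) / (36260 + 3500) = 66.05 µg/L.

66.0 µg/L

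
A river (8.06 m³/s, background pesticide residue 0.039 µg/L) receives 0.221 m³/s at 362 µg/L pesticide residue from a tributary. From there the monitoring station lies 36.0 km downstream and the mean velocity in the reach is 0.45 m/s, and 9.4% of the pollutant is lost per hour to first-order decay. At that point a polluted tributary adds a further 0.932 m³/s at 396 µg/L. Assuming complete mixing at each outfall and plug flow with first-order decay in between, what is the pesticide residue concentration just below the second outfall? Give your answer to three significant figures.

41.0 µg/L

After mixing, C = (8.060·0.03900 + 0.2210·362.0) / 8.281 = 80.32/8.281 = 9.699 µg/L; combined flow 8.281 m³/s.
Travel time t = 36.0·1000 / 0.45 = 80000 s = 22.22 h.
9.4%/h lost → k = −ln(1 − 0.094) = 0.09872 h⁻¹.
Decay over the reach: 9.699·exp(−kt) = 9.699·0.1115 = 1.081 µg/L.
At the second outfall, C = (8.281·1.081 + 0.9320·396.0) / (8.281 + 0.9320) = 41.03 µg/L.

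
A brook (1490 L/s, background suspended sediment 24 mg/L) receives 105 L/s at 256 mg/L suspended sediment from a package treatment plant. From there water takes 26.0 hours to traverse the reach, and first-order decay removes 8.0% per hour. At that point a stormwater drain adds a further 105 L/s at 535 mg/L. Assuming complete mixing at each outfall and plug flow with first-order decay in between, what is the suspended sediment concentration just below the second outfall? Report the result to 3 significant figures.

37.3 mg/L

Flow-weighted average: C = (1490·24.00 + 105.0·256.0) / 1595 = 62640/1595 = 39.27 mg/L; combined flow 1595 L/s.
8.0%/h lost → k = −ln(1 − 0.08) = 0.08338 h⁻¹.
After decay, C = 39.27 × e^(−kt) = 39.27 × 0.1144 = 4.493 mg/L.
At the second outfall, C = (1595·4.493 + 105.0·535.0) / (1595 + 105.0) = 37.26 mg/L.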